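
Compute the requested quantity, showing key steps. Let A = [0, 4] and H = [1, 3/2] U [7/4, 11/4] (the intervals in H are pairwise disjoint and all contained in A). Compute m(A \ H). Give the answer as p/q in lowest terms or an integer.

The ambient interval has length m(A) = 4 - 0 = 4.
Since the holes are disjoint and sit inside A, by finite additivity
  m(H) = sum_i (b_i - a_i), and m(A \ H) = m(A) - m(H).
Computing the hole measures:
  m(H_1) = 3/2 - 1 = 1/2.
  m(H_2) = 11/4 - 7/4 = 1.
Summed: m(H) = 1/2 + 1 = 3/2.
So m(A \ H) = 4 - 3/2 = 5/2.

5/2


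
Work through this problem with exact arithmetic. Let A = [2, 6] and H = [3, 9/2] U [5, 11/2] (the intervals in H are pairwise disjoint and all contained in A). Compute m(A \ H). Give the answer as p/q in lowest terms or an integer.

The ambient interval has length m(A) = 6 - 2 = 4.
Since the holes are disjoint and sit inside A, by finite additivity
  m(H) = sum_i (b_i - a_i), and m(A \ H) = m(A) - m(H).
Computing the hole measures:
  m(H_1) = 9/2 - 3 = 3/2.
  m(H_2) = 11/2 - 5 = 1/2.
Summed: m(H) = 3/2 + 1/2 = 2.
So m(A \ H) = 4 - 2 = 2.

2


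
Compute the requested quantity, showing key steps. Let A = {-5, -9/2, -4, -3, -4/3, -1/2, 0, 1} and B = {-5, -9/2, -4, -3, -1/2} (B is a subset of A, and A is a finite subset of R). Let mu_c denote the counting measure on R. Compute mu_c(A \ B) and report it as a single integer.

Counting measure assigns mu_c(E) = |E| (number of elements) when E is finite. For B subset A, A \ B is the set of elements of A not in B, so |A \ B| = |A| - |B|.
|A| = 8, |B| = 5, so mu_c(A \ B) = 8 - 5 = 3.

3


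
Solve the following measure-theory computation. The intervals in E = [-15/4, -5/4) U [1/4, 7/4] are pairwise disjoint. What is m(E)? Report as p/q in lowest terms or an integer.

For pairwise disjoint intervals, m(union_i I_i) = sum_i m(I_i),
and m is invariant under swapping open/closed endpoints (single points have measure 0).
So m(E) = sum_i (b_i - a_i).
  I_1 has length -5/4 - (-15/4) = 5/2.
  I_2 has length 7/4 - 1/4 = 3/2.
Summing:
  m(E) = 5/2 + 3/2 = 4.

4


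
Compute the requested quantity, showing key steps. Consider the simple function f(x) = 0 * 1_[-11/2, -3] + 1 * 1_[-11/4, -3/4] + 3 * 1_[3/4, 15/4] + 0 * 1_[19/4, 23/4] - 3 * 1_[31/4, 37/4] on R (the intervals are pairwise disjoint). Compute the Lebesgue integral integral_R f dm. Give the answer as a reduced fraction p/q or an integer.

For a simple function f = sum_i c_i * 1_{A_i} with disjoint A_i,
  integral f dm = sum_i c_i * m(A_i).
Lengths of the A_i:
  m(A_1) = -3 - (-11/2) = 5/2.
  m(A_2) = -3/4 - (-11/4) = 2.
  m(A_3) = 15/4 - 3/4 = 3.
  m(A_4) = 23/4 - 19/4 = 1.
  m(A_5) = 37/4 - 31/4 = 3/2.
Contributions c_i * m(A_i):
  (0) * (5/2) = 0.
  (1) * (2) = 2.
  (3) * (3) = 9.
  (0) * (1) = 0.
  (-3) * (3/2) = -9/2.
Total: 0 + 2 + 9 + 0 - 9/2 = 13/2.

13/2


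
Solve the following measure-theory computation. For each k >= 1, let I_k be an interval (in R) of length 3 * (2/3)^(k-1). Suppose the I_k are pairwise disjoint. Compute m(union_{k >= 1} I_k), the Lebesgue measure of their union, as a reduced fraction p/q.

By countable additivity of the Lebesgue measure on pairwise disjoint measurable sets,
  m(union_{k >= 1} I_k) = sum_{k >= 1} m(I_k) = sum_{k >= 1} a * r^(k-1),
  with a = 3 and r = 2/3.
Since 0 < r = 2/3 < 1, the geometric series converges:
  sum_{k >= 1} a * r^(k-1) = a / (1 - r).
  = 3 / (1 - 2/3)
  = 3 / (1/3)
  = 9.

9


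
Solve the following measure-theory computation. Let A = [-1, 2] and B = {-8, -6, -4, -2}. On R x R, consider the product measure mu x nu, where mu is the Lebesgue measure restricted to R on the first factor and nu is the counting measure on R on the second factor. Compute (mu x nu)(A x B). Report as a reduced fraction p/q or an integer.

For a measurable rectangle A x B, the product measure satisfies
  (mu x nu)(A x B) = mu(A) * nu(B).
  mu(A) = 3.
  nu(B) = 4.
  (mu x nu)(A x B) = 3 * 4 = 12.

12


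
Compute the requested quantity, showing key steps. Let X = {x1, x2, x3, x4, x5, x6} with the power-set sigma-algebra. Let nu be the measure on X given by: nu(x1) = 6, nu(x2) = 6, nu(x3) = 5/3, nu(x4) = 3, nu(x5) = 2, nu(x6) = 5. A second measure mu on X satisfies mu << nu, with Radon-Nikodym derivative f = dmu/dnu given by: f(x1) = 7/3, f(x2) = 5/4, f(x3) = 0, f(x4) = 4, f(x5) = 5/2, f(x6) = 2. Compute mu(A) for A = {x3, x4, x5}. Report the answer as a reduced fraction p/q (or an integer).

By the defining property of the Radon-Nikodym derivative, for every measurable set A,
  mu(A) = integral_A f dnu.
Since nu is a discrete measure concentrated on the atoms of X, the integral over A reduces to the sum
  mu(A) = sum_{x in A} f(x) * nu({x}).
Computing each term:
  x3: f(x3) * nu(x3) = 0 * 5/3 = 0.
  x4: f(x4) * nu(x4) = 4 * 3 = 12.
  x5: f(x5) * nu(x5) = 5/2 * 2 = 5.
Summing: mu(A) = 0 + 12 + 5 = 17.

17


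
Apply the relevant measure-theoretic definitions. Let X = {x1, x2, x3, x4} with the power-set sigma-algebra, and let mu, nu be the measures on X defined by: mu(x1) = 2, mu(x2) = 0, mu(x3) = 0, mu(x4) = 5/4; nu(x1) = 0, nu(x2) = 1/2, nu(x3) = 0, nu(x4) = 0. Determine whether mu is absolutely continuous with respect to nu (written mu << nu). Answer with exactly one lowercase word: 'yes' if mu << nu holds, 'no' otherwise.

mu << nu means: every nu-null measurable set is also mu-null; equivalently, for every atom x, if nu({x}) = 0 then mu({x}) = 0.
Checking each atom:
  x1: nu = 0, mu = 2 > 0 -> violates mu << nu.
  x2: nu = 1/2 > 0 -> no constraint.
  x3: nu = 0, mu = 0 -> consistent with mu << nu.
  x4: nu = 0, mu = 5/4 > 0 -> violates mu << nu.
The atom(s) x1, x4 violate the condition (nu = 0 but mu > 0). Therefore mu is NOT absolutely continuous w.r.t. nu.

no


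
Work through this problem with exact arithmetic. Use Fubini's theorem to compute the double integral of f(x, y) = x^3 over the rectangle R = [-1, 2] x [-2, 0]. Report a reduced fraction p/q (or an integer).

f(x, y) is a tensor product of a function of x and a function of y, and both factors are bounded continuous (hence Lebesgue integrable) on the rectangle, so Fubini's theorem applies:
  integral_R f d(m x m) = (integral_a1^b1 x^3 dx) * (integral_a2^b2 1 dy).
Inner integral in x: integral_{-1}^{2} x^3 dx = (2^4 - (-1)^4)/4
  = 15/4.
Inner integral in y: integral_{-2}^{0} 1 dy = (0^1 - (-2)^1)/1
  = 2.
Product: (15/4) * (2) = 15/2.

15/2


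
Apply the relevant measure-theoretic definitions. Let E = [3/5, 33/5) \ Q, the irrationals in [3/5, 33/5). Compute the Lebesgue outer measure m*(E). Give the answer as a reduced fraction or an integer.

The interval I = [3/5, 33/5) has m(I) = 33/5 - 3/5 = 6 (endpoints are measure-zero, so open/closed/half-open agree). Write I = (I cap Q) u (I \ Q). The rationals in I are countable, so m*(I cap Q) = 0 (cover each rational by intervals whose total length is arbitrarily small). By countable subadditivity m*(I) <= m*(I cap Q) + m*(I \ Q), hence m*(I \ Q) >= m(I) = 6. The reverse inequality m*(I \ Q) <= m*(I) = 6 is trivial since (I \ Q) is a subset of I. Therefore m*(I \ Q) = 6.

6


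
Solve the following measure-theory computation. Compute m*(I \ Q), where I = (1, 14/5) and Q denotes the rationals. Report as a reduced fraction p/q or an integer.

The interval I = (1, 14/5) has m(I) = 14/5 - 1 = 9/5 (endpoints are measure-zero, so open/closed/half-open agree). Write I = (I cap Q) u (I \ Q). The rationals in I are countable, so m*(I cap Q) = 0 (cover each rational by intervals whose total length is arbitrarily small). By countable subadditivity m*(I) <= m*(I cap Q) + m*(I \ Q), hence m*(I \ Q) >= m(I) = 9/5. The reverse inequality m*(I \ Q) <= m*(I) = 9/5 is trivial since (I \ Q) is a subset of I. Therefore m*(I \ Q) = 9/5.

9/5


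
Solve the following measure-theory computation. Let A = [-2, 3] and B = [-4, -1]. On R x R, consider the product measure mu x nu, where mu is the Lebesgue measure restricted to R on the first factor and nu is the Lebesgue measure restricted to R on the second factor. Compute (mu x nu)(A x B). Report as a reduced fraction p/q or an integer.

For a measurable rectangle A x B, the product measure satisfies
  (mu x nu)(A x B) = mu(A) * nu(B).
  mu(A) = 5.
  nu(B) = 3.
  (mu x nu)(A x B) = 5 * 3 = 15.

15


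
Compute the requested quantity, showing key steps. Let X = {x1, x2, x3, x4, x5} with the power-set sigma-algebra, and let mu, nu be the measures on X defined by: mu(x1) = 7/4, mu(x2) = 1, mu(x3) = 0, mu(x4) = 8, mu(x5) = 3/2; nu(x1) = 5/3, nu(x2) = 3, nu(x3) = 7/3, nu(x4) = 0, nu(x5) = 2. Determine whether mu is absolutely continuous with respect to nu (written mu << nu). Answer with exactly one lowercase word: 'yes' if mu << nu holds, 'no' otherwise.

mu << nu means: every nu-null measurable set is also mu-null; equivalently, for every atom x, if nu({x}) = 0 then mu({x}) = 0.
Checking each atom:
  x1: nu = 5/3 > 0 -> no constraint.
  x2: nu = 3 > 0 -> no constraint.
  x3: nu = 7/3 > 0 -> no constraint.
  x4: nu = 0, mu = 8 > 0 -> violates mu << nu.
  x5: nu = 2 > 0 -> no constraint.
The atom(s) x4 violate the condition (nu = 0 but mu > 0). Therefore mu is NOT absolutely continuous w.r.t. nu.

no


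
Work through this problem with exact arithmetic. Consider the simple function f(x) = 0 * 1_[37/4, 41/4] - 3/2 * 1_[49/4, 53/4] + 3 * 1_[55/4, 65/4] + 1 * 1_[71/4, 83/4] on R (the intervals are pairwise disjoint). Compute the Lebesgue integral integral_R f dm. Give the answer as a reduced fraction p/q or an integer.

For a simple function f = sum_i c_i * 1_{A_i} with disjoint A_i,
  integral f dm = sum_i c_i * m(A_i).
Lengths of the A_i:
  m(A_1) = 41/4 - 37/4 = 1.
  m(A_2) = 53/4 - 49/4 = 1.
  m(A_3) = 65/4 - 55/4 = 5/2.
  m(A_4) = 83/4 - 71/4 = 3.
Contributions c_i * m(A_i):
  (0) * (1) = 0.
  (-3/2) * (1) = -3/2.
  (3) * (5/2) = 15/2.
  (1) * (3) = 3.
Total: 0 - 3/2 + 15/2 + 3 = 9.

9


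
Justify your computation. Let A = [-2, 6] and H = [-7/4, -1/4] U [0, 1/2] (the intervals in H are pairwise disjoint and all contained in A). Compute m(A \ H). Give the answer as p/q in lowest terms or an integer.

The ambient interval has length m(A) = 6 - (-2) = 8.
Since the holes are disjoint and sit inside A, by finite additivity
  m(H) = sum_i (b_i - a_i), and m(A \ H) = m(A) - m(H).
Computing the hole measures:
  m(H_1) = -1/4 - (-7/4) = 3/2.
  m(H_2) = 1/2 - 0 = 1/2.
Summed: m(H) = 3/2 + 1/2 = 2.
So m(A \ H) = 8 - 2 = 6.

6


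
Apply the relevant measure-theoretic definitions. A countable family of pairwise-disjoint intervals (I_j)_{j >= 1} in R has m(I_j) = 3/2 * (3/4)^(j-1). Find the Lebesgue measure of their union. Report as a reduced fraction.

By countable additivity of the Lebesgue measure on pairwise disjoint measurable sets,
  m(union_{j >= 1} I_j) = sum_{j >= 1} m(I_j) = sum_{j >= 1} a * r^(j-1),
  with a = 3/2 and r = 3/4.
Since 0 < r = 3/4 < 1, the geometric series converges:
  sum_{j >= 1} a * r^(j-1) = a / (1 - r).
  = 3/2 / (1 - 3/4)
  = 3/2 / (1/4)
  = 6.

6


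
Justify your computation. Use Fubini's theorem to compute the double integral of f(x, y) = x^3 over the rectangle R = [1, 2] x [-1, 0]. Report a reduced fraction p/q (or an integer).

f(x, y) is a tensor product of a function of x and a function of y, and both factors are bounded continuous (hence Lebesgue integrable) on the rectangle, so Fubini's theorem applies:
  integral_R f d(m x m) = (integral_a1^b1 x^3 dx) * (integral_a2^b2 1 dy).
Inner integral in x: integral_{1}^{2} x^3 dx = (2^4 - 1^4)/4
  = 15/4.
Inner integral in y: integral_{-1}^{0} 1 dy = (0^1 - (-1)^1)/1
  = 1.
Product: (15/4) * (1) = 15/4.

15/4


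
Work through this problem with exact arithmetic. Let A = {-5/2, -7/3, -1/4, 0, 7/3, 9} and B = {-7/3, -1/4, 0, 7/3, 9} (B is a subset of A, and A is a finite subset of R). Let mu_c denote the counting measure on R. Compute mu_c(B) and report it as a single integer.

Counting measure assigns mu_c(E) = |E| (number of elements) when E is finite.
B has 5 element(s), so mu_c(B) = 5.

5


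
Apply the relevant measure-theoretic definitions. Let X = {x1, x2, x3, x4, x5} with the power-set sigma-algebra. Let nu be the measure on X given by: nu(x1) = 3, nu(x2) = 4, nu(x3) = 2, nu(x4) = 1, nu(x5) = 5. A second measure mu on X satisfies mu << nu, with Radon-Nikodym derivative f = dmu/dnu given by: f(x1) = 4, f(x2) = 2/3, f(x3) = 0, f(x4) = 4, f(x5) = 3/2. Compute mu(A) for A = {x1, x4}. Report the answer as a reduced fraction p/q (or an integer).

By the defining property of the Radon-Nikodym derivative, for every measurable set A,
  mu(A) = integral_A f dnu.
Since nu is a discrete measure concentrated on the atoms of X, the integral over A reduces to the sum
  mu(A) = sum_{x in A} f(x) * nu({x}).
Computing each term:
  x1: f(x1) * nu(x1) = 4 * 3 = 12.
  x4: f(x4) * nu(x4) = 4 * 1 = 4.
Summing: mu(A) = 12 + 4 = 16.

16


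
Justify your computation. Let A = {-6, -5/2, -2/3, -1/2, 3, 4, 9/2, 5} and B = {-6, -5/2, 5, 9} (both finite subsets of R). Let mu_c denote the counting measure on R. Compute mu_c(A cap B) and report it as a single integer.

Counting measure on a finite set equals cardinality. mu_c(A cap B) = |A cap B| (elements appearing in both).
Enumerating the elements of A that also lie in B gives 3 element(s).
So mu_c(A cap B) = 3.

3


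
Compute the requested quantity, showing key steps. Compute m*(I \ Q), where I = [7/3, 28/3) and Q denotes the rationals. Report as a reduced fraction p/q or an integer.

The interval I = [7/3, 28/3) has m(I) = 28/3 - 7/3 = 7 (endpoints are measure-zero, so open/closed/half-open agree). Write I = (I cap Q) u (I \ Q). The rationals in I are countable, so m*(I cap Q) = 0 (cover each rational by intervals whose total length is arbitrarily small). By countable subadditivity m*(I) <= m*(I cap Q) + m*(I \ Q), hence m*(I \ Q) >= m(I) = 7. The reverse inequality m*(I \ Q) <= m*(I) = 7 is trivial since (I \ Q) is a subset of I. Therefore m*(I \ Q) = 7.

7


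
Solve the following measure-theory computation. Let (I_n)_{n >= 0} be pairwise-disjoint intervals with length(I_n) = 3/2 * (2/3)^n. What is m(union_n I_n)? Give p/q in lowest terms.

By countable additivity of the Lebesgue measure on pairwise disjoint measurable sets,
  m(union_{n >= 0} I_n) = sum_{n >= 0} m(I_n) = sum_{n >= 0} a * r^n,
  with a = 3/2 and r = 2/3.
Since 0 < r = 2/3 < 1, the geometric series converges:
  sum_{n >= 0} a * r^n = a / (1 - r).
  = 3/2 / (1 - 2/3)
  = 3/2 / (1/3)
  = 9/2.

9/2


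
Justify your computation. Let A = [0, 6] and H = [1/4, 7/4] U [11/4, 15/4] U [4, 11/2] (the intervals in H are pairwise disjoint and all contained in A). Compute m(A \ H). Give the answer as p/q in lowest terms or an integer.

The ambient interval has length m(A) = 6 - 0 = 6.
Since the holes are disjoint and sit inside A, by finite additivity
  m(H) = sum_i (b_i - a_i), and m(A \ H) = m(A) - m(H).
Computing the hole measures:
  m(H_1) = 7/4 - 1/4 = 3/2.
  m(H_2) = 15/4 - 11/4 = 1.
  m(H_3) = 11/2 - 4 = 3/2.
Summed: m(H) = 3/2 + 1 + 3/2 = 4.
So m(A \ H) = 6 - 4 = 2.

2


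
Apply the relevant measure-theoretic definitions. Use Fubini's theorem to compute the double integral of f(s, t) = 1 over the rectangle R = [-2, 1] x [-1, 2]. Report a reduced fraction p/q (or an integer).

f(s, t) is a tensor product of a function of s and a function of t, and both factors are bounded continuous (hence Lebesgue integrable) on the rectangle, so Fubini's theorem applies:
  integral_R f d(m x m) = (integral_a1^b1 1 ds) * (integral_a2^b2 1 dt).
Inner integral in s: integral_{-2}^{1} 1 ds = (1^1 - (-2)^1)/1
  = 3.
Inner integral in t: integral_{-1}^{2} 1 dt = (2^1 - (-1)^1)/1
  = 3.
Product: (3) * (3) = 9.

9


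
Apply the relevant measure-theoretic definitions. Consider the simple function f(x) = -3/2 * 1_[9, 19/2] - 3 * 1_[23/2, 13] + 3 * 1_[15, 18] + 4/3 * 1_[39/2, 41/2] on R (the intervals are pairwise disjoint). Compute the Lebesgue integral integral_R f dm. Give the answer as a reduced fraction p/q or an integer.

For a simple function f = sum_i c_i * 1_{A_i} with disjoint A_i,
  integral f dm = sum_i c_i * m(A_i).
Lengths of the A_i:
  m(A_1) = 19/2 - 9 = 1/2.
  m(A_2) = 13 - 23/2 = 3/2.
  m(A_3) = 18 - 15 = 3.
  m(A_4) = 41/2 - 39/2 = 1.
Contributions c_i * m(A_i):
  (-3/2) * (1/2) = -3/4.
  (-3) * (3/2) = -9/2.
  (3) * (3) = 9.
  (4/3) * (1) = 4/3.
Total: -3/4 - 9/2 + 9 + 4/3 = 61/12.

61/12


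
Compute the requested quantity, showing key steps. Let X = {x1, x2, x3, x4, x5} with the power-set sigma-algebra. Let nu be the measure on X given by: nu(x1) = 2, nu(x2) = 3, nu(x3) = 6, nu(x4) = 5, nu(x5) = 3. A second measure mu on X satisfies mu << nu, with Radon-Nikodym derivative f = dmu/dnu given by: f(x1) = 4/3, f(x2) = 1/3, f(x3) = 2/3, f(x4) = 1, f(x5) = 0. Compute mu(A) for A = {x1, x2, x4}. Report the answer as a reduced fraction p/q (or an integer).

By the defining property of the Radon-Nikodym derivative, for every measurable set A,
  mu(A) = integral_A f dnu.
Since nu is a discrete measure concentrated on the atoms of X, the integral over A reduces to the sum
  mu(A) = sum_{x in A} f(x) * nu({x}).
Computing each term:
  x1: f(x1) * nu(x1) = 4/3 * 2 = 8/3.
  x2: f(x2) * nu(x2) = 1/3 * 3 = 1.
  x4: f(x4) * nu(x4) = 1 * 5 = 5.
Summing: mu(A) = 8/3 + 1 + 5 = 26/3.

26/3


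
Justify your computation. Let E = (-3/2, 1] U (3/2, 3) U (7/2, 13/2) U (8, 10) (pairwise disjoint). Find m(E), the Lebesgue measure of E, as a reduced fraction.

For pairwise disjoint intervals, m(union_i I_i) = sum_i m(I_i),
and m is invariant under swapping open/closed endpoints (single points have measure 0).
So m(E) = sum_i (b_i - a_i).
  I_1 has length 1 - (-3/2) = 5/2.
  I_2 has length 3 - 3/2 = 3/2.
  I_3 has length 13/2 - 7/2 = 3.
  I_4 has length 10 - 8 = 2.
Summing:
  m(E) = 5/2 + 3/2 + 3 + 2 = 9.

9


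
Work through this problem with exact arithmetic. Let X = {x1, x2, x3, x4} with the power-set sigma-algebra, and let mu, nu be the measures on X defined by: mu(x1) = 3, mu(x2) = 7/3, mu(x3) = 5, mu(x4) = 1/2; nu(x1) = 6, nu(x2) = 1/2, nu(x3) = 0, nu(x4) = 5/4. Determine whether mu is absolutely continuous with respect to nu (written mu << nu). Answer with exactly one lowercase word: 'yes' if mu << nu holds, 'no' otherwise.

mu << nu means: every nu-null measurable set is also mu-null; equivalently, for every atom x, if nu({x}) = 0 then mu({x}) = 0.
Checking each atom:
  x1: nu = 6 > 0 -> no constraint.
  x2: nu = 1/2 > 0 -> no constraint.
  x3: nu = 0, mu = 5 > 0 -> violates mu << nu.
  x4: nu = 5/4 > 0 -> no constraint.
The atom(s) x3 violate the condition (nu = 0 but mu > 0). Therefore mu is NOT absolutely continuous w.r.t. nu.

no


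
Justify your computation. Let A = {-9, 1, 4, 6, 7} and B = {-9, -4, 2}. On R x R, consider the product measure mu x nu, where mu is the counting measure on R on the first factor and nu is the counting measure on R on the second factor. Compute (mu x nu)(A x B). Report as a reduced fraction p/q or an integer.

For a measurable rectangle A x B, the product measure satisfies
  (mu x nu)(A x B) = mu(A) * nu(B).
  mu(A) = 5.
  nu(B) = 3.
  (mu x nu)(A x B) = 5 * 3 = 15.

15


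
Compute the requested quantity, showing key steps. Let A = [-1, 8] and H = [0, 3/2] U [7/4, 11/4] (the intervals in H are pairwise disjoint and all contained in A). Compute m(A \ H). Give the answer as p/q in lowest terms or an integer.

The ambient interval has length m(A) = 8 - (-1) = 9.
Since the holes are disjoint and sit inside A, by finite additivity
  m(H) = sum_i (b_i - a_i), and m(A \ H) = m(A) - m(H).
Computing the hole measures:
  m(H_1) = 3/2 - 0 = 3/2.
  m(H_2) = 11/4 - 7/4 = 1.
Summed: m(H) = 3/2 + 1 = 5/2.
So m(A \ H) = 9 - 5/2 = 13/2.

13/2


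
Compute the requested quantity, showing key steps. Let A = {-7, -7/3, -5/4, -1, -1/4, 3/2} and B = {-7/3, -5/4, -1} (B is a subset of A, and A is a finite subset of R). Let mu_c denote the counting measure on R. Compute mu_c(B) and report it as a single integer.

Counting measure assigns mu_c(E) = |E| (number of elements) when E is finite.
B has 3 element(s), so mu_c(B) = 3.

3


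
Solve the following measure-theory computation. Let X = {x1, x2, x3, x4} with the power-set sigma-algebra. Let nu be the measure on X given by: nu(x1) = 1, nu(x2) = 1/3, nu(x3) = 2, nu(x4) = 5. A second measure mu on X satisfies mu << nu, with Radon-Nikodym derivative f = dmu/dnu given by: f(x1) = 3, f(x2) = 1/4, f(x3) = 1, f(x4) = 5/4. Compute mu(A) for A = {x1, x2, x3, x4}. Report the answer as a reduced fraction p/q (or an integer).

By the defining property of the Radon-Nikodym derivative, for every measurable set A,
  mu(A) = integral_A f dnu.
Since nu is a discrete measure concentrated on the atoms of X, the integral over A reduces to the sum
  mu(A) = sum_{x in A} f(x) * nu({x}).
Computing each term:
  x1: f(x1) * nu(x1) = 3 * 1 = 3.
  x2: f(x2) * nu(x2) = 1/4 * 1/3 = 1/12.
  x3: f(x3) * nu(x3) = 1 * 2 = 2.
  x4: f(x4) * nu(x4) = 5/4 * 5 = 25/4.
Summing: mu(A) = 3 + 1/12 + 2 + 25/4 = 34/3.

34/3


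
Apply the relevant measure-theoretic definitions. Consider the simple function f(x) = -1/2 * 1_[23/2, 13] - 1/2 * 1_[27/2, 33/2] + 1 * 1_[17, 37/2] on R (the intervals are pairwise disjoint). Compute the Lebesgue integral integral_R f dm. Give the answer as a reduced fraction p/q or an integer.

For a simple function f = sum_i c_i * 1_{A_i} with disjoint A_i,
  integral f dm = sum_i c_i * m(A_i).
Lengths of the A_i:
  m(A_1) = 13 - 23/2 = 3/2.
  m(A_2) = 33/2 - 27/2 = 3.
  m(A_3) = 37/2 - 17 = 3/2.
Contributions c_i * m(A_i):
  (-1/2) * (3/2) = -3/4.
  (-1/2) * (3) = -3/2.
  (1) * (3/2) = 3/2.
Total: -3/4 - 3/2 + 3/2 = -3/4.

-3/4


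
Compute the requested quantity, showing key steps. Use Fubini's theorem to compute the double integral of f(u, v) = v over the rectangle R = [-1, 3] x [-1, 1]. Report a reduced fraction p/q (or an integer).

f(u, v) is a tensor product of a function of u and a function of v, and both factors are bounded continuous (hence Lebesgue integrable) on the rectangle, so Fubini's theorem applies:
  integral_R f d(m x m) = (integral_a1^b1 1 du) * (integral_a2^b2 v dv).
Inner integral in u: integral_{-1}^{3} 1 du = (3^1 - (-1)^1)/1
  = 4.
Inner integral in v: integral_{-1}^{1} v dv = (1^2 - (-1)^2)/2
  = 0.
Product: (4) * (0) = 0.

0


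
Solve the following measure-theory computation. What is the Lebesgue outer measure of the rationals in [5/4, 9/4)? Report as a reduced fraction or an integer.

E = Q cap [5/4, 9/4) is a subset of Q, which is countable. Enumerate Q = {q_1, q_2, ...}; for any eps > 0, cover q_k by the open interval (q_k - eps/2^(k+1), q_k + eps/2^(k+1)), of length eps/2^k. The total cover length is sum_{k>=1} eps/2^k = eps. Hence m*(E) <= m*(Q) <= eps for every eps > 0, and since outer measure is non-negative, m*(E) = 0.

0


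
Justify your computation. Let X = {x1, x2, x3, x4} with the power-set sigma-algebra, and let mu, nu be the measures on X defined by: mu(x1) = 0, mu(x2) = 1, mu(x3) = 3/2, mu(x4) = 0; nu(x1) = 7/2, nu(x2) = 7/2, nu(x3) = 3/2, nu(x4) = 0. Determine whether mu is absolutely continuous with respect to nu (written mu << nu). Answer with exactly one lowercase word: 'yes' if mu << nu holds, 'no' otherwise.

mu << nu means: every nu-null measurable set is also mu-null; equivalently, for every atom x, if nu({x}) = 0 then mu({x}) = 0.
Checking each atom:
  x1: nu = 7/2 > 0 -> no constraint.
  x2: nu = 7/2 > 0 -> no constraint.
  x3: nu = 3/2 > 0 -> no constraint.
  x4: nu = 0, mu = 0 -> consistent with mu << nu.
No atom violates the condition. Therefore mu << nu.

yes


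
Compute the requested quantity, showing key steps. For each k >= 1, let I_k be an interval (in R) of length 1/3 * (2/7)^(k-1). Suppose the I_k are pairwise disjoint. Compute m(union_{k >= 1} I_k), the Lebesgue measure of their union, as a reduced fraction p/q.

By countable additivity of the Lebesgue measure on pairwise disjoint measurable sets,
  m(union_{k >= 1} I_k) = sum_{k >= 1} m(I_k) = sum_{k >= 1} a * r^(k-1),
  with a = 1/3 and r = 2/7.
Since 0 < r = 2/7 < 1, the geometric series converges:
  sum_{k >= 1} a * r^(k-1) = a / (1 - r).
  = 1/3 / (1 - 2/7)
  = 1/3 / (5/7)
  = 7/15.

7/15


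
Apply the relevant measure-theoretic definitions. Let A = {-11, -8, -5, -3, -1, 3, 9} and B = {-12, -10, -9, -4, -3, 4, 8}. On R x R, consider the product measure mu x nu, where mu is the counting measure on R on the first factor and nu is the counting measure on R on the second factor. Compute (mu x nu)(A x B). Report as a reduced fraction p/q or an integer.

For a measurable rectangle A x B, the product measure satisfies
  (mu x nu)(A x B) = mu(A) * nu(B).
  mu(A) = 7.
  nu(B) = 7.
  (mu x nu)(A x B) = 7 * 7 = 49.

49


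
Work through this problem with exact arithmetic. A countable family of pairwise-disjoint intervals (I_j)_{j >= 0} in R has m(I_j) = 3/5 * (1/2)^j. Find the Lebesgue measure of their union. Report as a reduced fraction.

By countable additivity of the Lebesgue measure on pairwise disjoint measurable sets,
  m(union_{j >= 0} I_j) = sum_{j >= 0} m(I_j) = sum_{j >= 0} a * r^j,
  with a = 3/5 and r = 1/2.
Since 0 < r = 1/2 < 1, the geometric series converges:
  sum_{j >= 0} a * r^j = a / (1 - r).
  = 3/5 / (1 - 1/2)
  = 3/5 / (1/2)
  = 6/5.

6/5


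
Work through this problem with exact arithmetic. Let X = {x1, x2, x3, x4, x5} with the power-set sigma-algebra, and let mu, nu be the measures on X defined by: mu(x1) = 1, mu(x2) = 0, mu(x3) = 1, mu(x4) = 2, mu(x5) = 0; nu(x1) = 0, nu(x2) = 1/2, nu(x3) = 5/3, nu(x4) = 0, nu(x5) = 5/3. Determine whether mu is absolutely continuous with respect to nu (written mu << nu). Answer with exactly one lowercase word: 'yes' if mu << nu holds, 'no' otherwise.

mu << nu means: every nu-null measurable set is also mu-null; equivalently, for every atom x, if nu({x}) = 0 then mu({x}) = 0.
Checking each atom:
  x1: nu = 0, mu = 1 > 0 -> violates mu << nu.
  x2: nu = 1/2 > 0 -> no constraint.
  x3: nu = 5/3 > 0 -> no constraint.
  x4: nu = 0, mu = 2 > 0 -> violates mu << nu.
  x5: nu = 5/3 > 0 -> no constraint.
The atom(s) x1, x4 violate the condition (nu = 0 but mu > 0). Therefore mu is NOT absolutely continuous w.r.t. nu.

no


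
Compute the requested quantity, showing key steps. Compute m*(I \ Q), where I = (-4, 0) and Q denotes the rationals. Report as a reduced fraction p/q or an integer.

The interval I = (-4, 0) has m(I) = 0 - (-4) = 4 (endpoints are measure-zero, so open/closed/half-open agree). Write I = (I cap Q) u (I \ Q). The rationals in I are countable, so m*(I cap Q) = 0 (cover each rational by intervals whose total length is arbitrarily small). By countable subadditivity m*(I) <= m*(I cap Q) + m*(I \ Q), hence m*(I \ Q) >= m(I) = 4. The reverse inequality m*(I \ Q) <= m*(I) = 4 is trivial since (I \ Q) is a subset of I. Therefore m*(I \ Q) = 4.

4


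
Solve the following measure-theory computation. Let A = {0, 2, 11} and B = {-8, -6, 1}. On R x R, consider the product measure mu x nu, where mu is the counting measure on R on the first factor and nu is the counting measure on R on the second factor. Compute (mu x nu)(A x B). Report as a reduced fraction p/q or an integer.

For a measurable rectangle A x B, the product measure satisfies
  (mu x nu)(A x B) = mu(A) * nu(B).
  mu(A) = 3.
  nu(B) = 3.
  (mu x nu)(A x B) = 3 * 3 = 9.

9


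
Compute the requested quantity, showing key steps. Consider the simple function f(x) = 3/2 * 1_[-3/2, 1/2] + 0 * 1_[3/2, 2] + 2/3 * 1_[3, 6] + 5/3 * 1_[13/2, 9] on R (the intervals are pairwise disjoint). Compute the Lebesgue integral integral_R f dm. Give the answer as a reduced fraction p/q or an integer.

For a simple function f = sum_i c_i * 1_{A_i} with disjoint A_i,
  integral f dm = sum_i c_i * m(A_i).
Lengths of the A_i:
  m(A_1) = 1/2 - (-3/2) = 2.
  m(A_2) = 2 - 3/2 = 1/2.
  m(A_3) = 6 - 3 = 3.
  m(A_4) = 9 - 13/2 = 5/2.
Contributions c_i * m(A_i):
  (3/2) * (2) = 3.
  (0) * (1/2) = 0.
  (2/3) * (3) = 2.
  (5/3) * (5/2) = 25/6.
Total: 3 + 0 + 2 + 25/6 = 55/6.

55/6


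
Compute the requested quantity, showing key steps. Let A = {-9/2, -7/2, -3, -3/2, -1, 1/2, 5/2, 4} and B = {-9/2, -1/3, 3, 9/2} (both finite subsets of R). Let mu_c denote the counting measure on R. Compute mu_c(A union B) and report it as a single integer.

Counting measure on a finite set equals cardinality. By inclusion-exclusion, |A union B| = |A| + |B| - |A cap B|.
|A| = 8, |B| = 4, |A cap B| = 1.
So mu_c(A union B) = 8 + 4 - 1 = 11.

11


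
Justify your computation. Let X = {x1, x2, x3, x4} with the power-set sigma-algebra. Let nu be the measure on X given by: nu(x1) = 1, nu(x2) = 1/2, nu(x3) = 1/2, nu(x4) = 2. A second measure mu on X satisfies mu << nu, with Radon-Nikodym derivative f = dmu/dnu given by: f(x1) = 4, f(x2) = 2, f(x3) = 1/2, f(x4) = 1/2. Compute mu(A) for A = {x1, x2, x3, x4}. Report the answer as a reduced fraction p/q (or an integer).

By the defining property of the Radon-Nikodym derivative, for every measurable set A,
  mu(A) = integral_A f dnu.
Since nu is a discrete measure concentrated on the atoms of X, the integral over A reduces to the sum
  mu(A) = sum_{x in A} f(x) * nu({x}).
Computing each term:
  x1: f(x1) * nu(x1) = 4 * 1 = 4.
  x2: f(x2) * nu(x2) = 2 * 1/2 = 1.
  x3: f(x3) * nu(x3) = 1/2 * 1/2 = 1/4.
  x4: f(x4) * nu(x4) = 1/2 * 2 = 1.
Summing: mu(A) = 4 + 1 + 1/4 + 1 = 25/4.

25/4


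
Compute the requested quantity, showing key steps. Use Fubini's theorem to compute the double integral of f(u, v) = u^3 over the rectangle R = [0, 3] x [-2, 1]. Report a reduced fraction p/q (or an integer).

f(u, v) is a tensor product of a function of u and a function of v, and both factors are bounded continuous (hence Lebesgue integrable) on the rectangle, so Fubini's theorem applies:
  integral_R f d(m x m) = (integral_a1^b1 u^3 du) * (integral_a2^b2 1 dv).
Inner integral in u: integral_{0}^{3} u^3 du = (3^4 - 0^4)/4
  = 81/4.
Inner integral in v: integral_{-2}^{1} 1 dv = (1^1 - (-2)^1)/1
  = 3.
Product: (81/4) * (3) = 243/4.

243/4


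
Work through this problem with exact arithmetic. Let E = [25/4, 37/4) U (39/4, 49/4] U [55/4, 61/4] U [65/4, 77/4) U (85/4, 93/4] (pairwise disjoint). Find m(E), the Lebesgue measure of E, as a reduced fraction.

For pairwise disjoint intervals, m(union_i I_i) = sum_i m(I_i),
and m is invariant under swapping open/closed endpoints (single points have measure 0).
So m(E) = sum_i (b_i - a_i).
  I_1 has length 37/4 - 25/4 = 3.
  I_2 has length 49/4 - 39/4 = 5/2.
  I_3 has length 61/4 - 55/4 = 3/2.
  I_4 has length 77/4 - 65/4 = 3.
  I_5 has length 93/4 - 85/4 = 2.
Summing:
  m(E) = 3 + 5/2 + 3/2 + 3 + 2 = 12.

12


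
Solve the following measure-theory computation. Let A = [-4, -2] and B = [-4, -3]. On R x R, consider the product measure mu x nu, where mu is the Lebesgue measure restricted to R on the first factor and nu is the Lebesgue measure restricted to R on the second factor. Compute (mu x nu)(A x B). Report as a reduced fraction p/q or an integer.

For a measurable rectangle A x B, the product measure satisfies
  (mu x nu)(A x B) = mu(A) * nu(B).
  mu(A) = 2.
  nu(B) = 1.
  (mu x nu)(A x B) = 2 * 1 = 2.

2


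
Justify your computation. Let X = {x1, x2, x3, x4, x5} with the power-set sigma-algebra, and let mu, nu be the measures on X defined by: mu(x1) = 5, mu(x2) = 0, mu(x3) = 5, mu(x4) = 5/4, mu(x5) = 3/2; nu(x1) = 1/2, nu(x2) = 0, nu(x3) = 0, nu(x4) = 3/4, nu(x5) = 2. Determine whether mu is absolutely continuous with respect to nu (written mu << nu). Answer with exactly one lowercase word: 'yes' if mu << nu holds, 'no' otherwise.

mu << nu means: every nu-null measurable set is also mu-null; equivalently, for every atom x, if nu({x}) = 0 then mu({x}) = 0.
Checking each atom:
  x1: nu = 1/2 > 0 -> no constraint.
  x2: nu = 0, mu = 0 -> consistent with mu << nu.
  x3: nu = 0, mu = 5 > 0 -> violates mu << nu.
  x4: nu = 3/4 > 0 -> no constraint.
  x5: nu = 2 > 0 -> no constraint.
The atom(s) x3 violate the condition (nu = 0 but mu > 0). Therefore mu is NOT absolutely continuous w.r.t. nu.

no


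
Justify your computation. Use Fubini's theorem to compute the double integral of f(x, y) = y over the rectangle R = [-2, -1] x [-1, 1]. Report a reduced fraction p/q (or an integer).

f(x, y) is a tensor product of a function of x and a function of y, and both factors are bounded continuous (hence Lebesgue integrable) on the rectangle, so Fubini's theorem applies:
  integral_R f d(m x m) = (integral_a1^b1 1 dx) * (integral_a2^b2 y dy).
Inner integral in x: integral_{-2}^{-1} 1 dx = ((-1)^1 - (-2)^1)/1
  = 1.
Inner integral in y: integral_{-1}^{1} y dy = (1^2 - (-1)^2)/2
  = 0.
Product: (1) * (0) = 0.

0


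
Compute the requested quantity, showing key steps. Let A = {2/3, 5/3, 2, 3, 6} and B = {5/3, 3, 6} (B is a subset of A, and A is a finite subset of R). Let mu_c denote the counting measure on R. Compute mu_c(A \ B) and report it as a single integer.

Counting measure assigns mu_c(E) = |E| (number of elements) when E is finite. For B subset A, A \ B is the set of elements of A not in B, so |A \ B| = |A| - |B|.
|A| = 5, |B| = 3, so mu_c(A \ B) = 5 - 3 = 2.

2


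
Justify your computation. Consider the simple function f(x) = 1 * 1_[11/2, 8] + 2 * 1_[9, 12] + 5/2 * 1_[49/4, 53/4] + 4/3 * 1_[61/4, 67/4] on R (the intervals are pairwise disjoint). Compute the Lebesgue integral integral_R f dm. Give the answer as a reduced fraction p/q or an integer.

For a simple function f = sum_i c_i * 1_{A_i} with disjoint A_i,
  integral f dm = sum_i c_i * m(A_i).
Lengths of the A_i:
  m(A_1) = 8 - 11/2 = 5/2.
  m(A_2) = 12 - 9 = 3.
  m(A_3) = 53/4 - 49/4 = 1.
  m(A_4) = 67/4 - 61/4 = 3/2.
Contributions c_i * m(A_i):
  (1) * (5/2) = 5/2.
  (2) * (3) = 6.
  (5/2) * (1) = 5/2.
  (4/3) * (3/2) = 2.
Total: 5/2 + 6 + 5/2 + 2 = 13.

13


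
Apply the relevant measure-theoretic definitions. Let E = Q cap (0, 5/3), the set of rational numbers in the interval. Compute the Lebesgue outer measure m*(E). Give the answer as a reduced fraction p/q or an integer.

E = Q cap (0, 5/3) is a subset of Q, which is countable. Enumerate Q = {q_1, q_2, ...}; for any eps > 0, cover q_k by the open interval (q_k - eps/2^(k+1), q_k + eps/2^(k+1)), of length eps/2^k. The total cover length is sum_{k>=1} eps/2^k = eps. Hence m*(E) <= m*(Q) <= eps for every eps > 0, and since outer measure is non-negative, m*(E) = 0.

0


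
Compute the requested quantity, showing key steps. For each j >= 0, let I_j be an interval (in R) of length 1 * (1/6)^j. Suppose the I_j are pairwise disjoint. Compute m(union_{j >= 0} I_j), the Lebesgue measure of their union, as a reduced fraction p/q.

By countable additivity of the Lebesgue measure on pairwise disjoint measurable sets,
  m(union_{j >= 0} I_j) = sum_{j >= 0} m(I_j) = sum_{j >= 0} a * r^j,
  with a = 1 and r = 1/6.
Since 0 < r = 1/6 < 1, the geometric series converges:
  sum_{j >= 0} a * r^j = a / (1 - r).
  = 1 / (1 - 1/6)
  = 1 / (5/6)
  = 6/5.

6/5


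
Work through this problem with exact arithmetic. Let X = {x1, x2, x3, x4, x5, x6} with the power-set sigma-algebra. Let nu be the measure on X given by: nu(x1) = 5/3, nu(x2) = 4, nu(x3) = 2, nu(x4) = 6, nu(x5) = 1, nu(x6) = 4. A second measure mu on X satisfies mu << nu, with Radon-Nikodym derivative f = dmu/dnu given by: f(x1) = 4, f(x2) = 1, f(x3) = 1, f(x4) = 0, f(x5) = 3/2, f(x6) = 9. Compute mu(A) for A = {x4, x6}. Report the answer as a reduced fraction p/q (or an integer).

By the defining property of the Radon-Nikodym derivative, for every measurable set A,
  mu(A) = integral_A f dnu.
Since nu is a discrete measure concentrated on the atoms of X, the integral over A reduces to the sum
  mu(A) = sum_{x in A} f(x) * nu({x}).
Computing each term:
  x4: f(x4) * nu(x4) = 0 * 6 = 0.
  x6: f(x6) * nu(x6) = 9 * 4 = 36.
Summing: mu(A) = 0 + 36 = 36.

36


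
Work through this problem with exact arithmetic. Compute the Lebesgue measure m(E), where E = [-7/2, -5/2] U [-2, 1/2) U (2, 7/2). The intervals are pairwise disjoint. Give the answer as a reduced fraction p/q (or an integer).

For pairwise disjoint intervals, m(union_i I_i) = sum_i m(I_i),
and m is invariant under swapping open/closed endpoints (single points have measure 0).
So m(E) = sum_i (b_i - a_i).
  I_1 has length -5/2 - (-7/2) = 1.
  I_2 has length 1/2 - (-2) = 5/2.
  I_3 has length 7/2 - 2 = 3/2.
Summing:
  m(E) = 1 + 5/2 + 3/2 = 5.

5


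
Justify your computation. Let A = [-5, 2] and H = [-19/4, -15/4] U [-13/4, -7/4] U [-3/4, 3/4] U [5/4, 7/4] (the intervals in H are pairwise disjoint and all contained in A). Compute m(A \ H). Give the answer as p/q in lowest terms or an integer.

The ambient interval has length m(A) = 2 - (-5) = 7.
Since the holes are disjoint and sit inside A, by finite additivity
  m(H) = sum_i (b_i - a_i), and m(A \ H) = m(A) - m(H).
Computing the hole measures:
  m(H_1) = -15/4 - (-19/4) = 1.
  m(H_2) = -7/4 - (-13/4) = 3/2.
  m(H_3) = 3/4 - (-3/4) = 3/2.
  m(H_4) = 7/4 - 5/4 = 1/2.
Summed: m(H) = 1 + 3/2 + 3/2 + 1/2 = 9/2.
So m(A \ H) = 7 - 9/2 = 5/2.

5/2


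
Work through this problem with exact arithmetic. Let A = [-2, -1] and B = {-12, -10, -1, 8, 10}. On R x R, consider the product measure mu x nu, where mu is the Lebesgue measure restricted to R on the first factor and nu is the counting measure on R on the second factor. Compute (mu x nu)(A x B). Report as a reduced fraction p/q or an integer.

For a measurable rectangle A x B, the product measure satisfies
  (mu x nu)(A x B) = mu(A) * nu(B).
  mu(A) = 1.
  nu(B) = 5.
  (mu x nu)(A x B) = 1 * 5 = 5.

5


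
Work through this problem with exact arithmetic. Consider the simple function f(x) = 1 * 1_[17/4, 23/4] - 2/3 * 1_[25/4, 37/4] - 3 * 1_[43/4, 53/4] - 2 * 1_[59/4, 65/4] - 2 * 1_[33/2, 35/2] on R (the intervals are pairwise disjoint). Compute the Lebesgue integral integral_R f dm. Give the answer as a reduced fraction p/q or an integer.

For a simple function f = sum_i c_i * 1_{A_i} with disjoint A_i,
  integral f dm = sum_i c_i * m(A_i).
Lengths of the A_i:
  m(A_1) = 23/4 - 17/4 = 3/2.
  m(A_2) = 37/4 - 25/4 = 3.
  m(A_3) = 53/4 - 43/4 = 5/2.
  m(A_4) = 65/4 - 59/4 = 3/2.
  m(A_5) = 35/2 - 33/2 = 1.
Contributions c_i * m(A_i):
  (1) * (3/2) = 3/2.
  (-2/3) * (3) = -2.
  (-3) * (5/2) = -15/2.
  (-2) * (3/2) = -3.
  (-2) * (1) = -2.
Total: 3/2 - 2 - 15/2 - 3 - 2 = -13.

-13


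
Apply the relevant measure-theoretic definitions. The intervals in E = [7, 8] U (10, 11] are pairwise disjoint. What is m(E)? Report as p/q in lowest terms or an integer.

For pairwise disjoint intervals, m(union_i I_i) = sum_i m(I_i),
and m is invariant under swapping open/closed endpoints (single points have measure 0).
So m(E) = sum_i (b_i - a_i).
  I_1 has length 8 - 7 = 1.
  I_2 has length 11 - 10 = 1.
Summing:
  m(E) = 1 + 1 = 2.

2


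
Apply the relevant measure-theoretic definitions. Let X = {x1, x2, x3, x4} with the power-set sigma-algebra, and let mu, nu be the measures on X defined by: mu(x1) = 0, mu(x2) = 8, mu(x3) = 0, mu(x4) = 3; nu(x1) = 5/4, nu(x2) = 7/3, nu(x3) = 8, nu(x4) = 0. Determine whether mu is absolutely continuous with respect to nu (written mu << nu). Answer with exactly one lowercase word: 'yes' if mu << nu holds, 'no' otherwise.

mu << nu means: every nu-null measurable set is also mu-null; equivalently, for every atom x, if nu({x}) = 0 then mu({x}) = 0.
Checking each atom:
  x1: nu = 5/4 > 0 -> no constraint.
  x2: nu = 7/3 > 0 -> no constraint.
  x3: nu = 8 > 0 -> no constraint.
  x4: nu = 0, mu = 3 > 0 -> violates mu << nu.
The atom(s) x4 violate the condition (nu = 0 but mu > 0). Therefore mu is NOT absolutely continuous w.r.t. nu.

no


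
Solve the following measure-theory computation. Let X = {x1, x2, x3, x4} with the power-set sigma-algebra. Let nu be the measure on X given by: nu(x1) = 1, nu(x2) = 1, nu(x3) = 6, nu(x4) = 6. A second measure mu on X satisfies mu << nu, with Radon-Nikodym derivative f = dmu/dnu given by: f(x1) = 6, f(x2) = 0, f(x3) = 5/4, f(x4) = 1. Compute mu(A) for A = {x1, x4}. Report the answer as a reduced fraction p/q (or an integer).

By the defining property of the Radon-Nikodym derivative, for every measurable set A,
  mu(A) = integral_A f dnu.
Since nu is a discrete measure concentrated on the atoms of X, the integral over A reduces to the sum
  mu(A) = sum_{x in A} f(x) * nu({x}).
Computing each term:
  x1: f(x1) * nu(x1) = 6 * 1 = 6.
  x4: f(x4) * nu(x4) = 1 * 6 = 6.
Summing: mu(A) = 6 + 6 = 12.

12
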